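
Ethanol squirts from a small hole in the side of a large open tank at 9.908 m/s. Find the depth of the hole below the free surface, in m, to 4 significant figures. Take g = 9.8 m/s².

Torricelli: v = √(2gh), so h = v²/(2g).
h = 9.908²/(2·9.8) = 98.17/19.60 = 5.009 m.

h ≈ 5.009 m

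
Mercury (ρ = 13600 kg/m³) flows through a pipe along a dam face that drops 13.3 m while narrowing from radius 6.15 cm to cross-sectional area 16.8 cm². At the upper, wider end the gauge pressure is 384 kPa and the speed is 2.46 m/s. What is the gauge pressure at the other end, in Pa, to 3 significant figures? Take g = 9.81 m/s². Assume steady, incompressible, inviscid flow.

141000 Pa

Continuity gives A₁v₁ = A₂v₂, so v₂ = (119 cm²)/(16.8 cm²) × 2.46 m/s = 17.4 m/s.
Energy conservation along the streamline gives P₂ = P₁ − ½ρ(v₂² − v₁²) − ρg(h₂ − h₁).
P₂ = 384000 + ½·13600·(2.46² − 17.4²) − 13600·9.81·(−13.3) = 384000 + (-2020000) − (-1770000) = 141000 Pa.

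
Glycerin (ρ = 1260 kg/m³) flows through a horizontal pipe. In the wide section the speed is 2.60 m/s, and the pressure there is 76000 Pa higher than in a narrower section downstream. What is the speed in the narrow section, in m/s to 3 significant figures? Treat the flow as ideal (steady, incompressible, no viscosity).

11.3 m/s

Horizontal Bernoulli: P₁ + ½ρv₁² = P₂ + ½ρv₂², so v₂² = v₁² + 2(P₁ − P₂)/ρ.
v₂ = √(2.60² + 2·76000/1260) = √(6.76 + 121) = 11.3 m/s.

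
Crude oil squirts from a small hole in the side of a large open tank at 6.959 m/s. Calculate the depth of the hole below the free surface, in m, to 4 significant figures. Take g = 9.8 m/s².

h ≈ 2.471 m

For a small hole in a large open tank, ½v² = gh, giving h = v²/(2g).
h = 6.959²/(2·9.8) = 48.43/19.60 = 2.471 m.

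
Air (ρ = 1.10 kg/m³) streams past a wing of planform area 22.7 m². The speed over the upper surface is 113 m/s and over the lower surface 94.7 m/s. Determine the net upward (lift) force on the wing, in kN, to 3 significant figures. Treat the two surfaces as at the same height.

F ≈ 47.5 kN

The faster flow above has the lower pressure; Bernoulli (same height) gives ΔP = ½ρ(v_up² − v_low²).
ΔP = ½·1.10·(113² − 94.7²) = 2090 Pa.
Lift = ΔP · A = 2090 × 22.7 = 47500 N.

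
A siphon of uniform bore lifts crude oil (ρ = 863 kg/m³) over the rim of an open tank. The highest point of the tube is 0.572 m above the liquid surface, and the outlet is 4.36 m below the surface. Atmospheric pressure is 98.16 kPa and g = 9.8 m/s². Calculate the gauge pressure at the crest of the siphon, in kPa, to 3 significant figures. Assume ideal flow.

-41.7 kPa

The outlet speed comes from Torricelli: v = √(2g·4.36) = 9.24 m/s.
Continuity keeps v the same throughout the tube; from surface to crest, P_atm + 0 = P_top + ½ρv² + ρg·h_top.
P_top = 98160 − ½·863·9.24² − 863·9.8·0.572 = 56400 Pa. So P_gauge = P_top − P_atm = -41700 Pa.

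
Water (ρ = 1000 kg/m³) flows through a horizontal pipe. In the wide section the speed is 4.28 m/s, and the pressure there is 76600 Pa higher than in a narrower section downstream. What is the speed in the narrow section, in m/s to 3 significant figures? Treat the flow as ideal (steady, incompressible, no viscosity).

Horizontal Bernoulli: P₁ + ½ρv₁² = P₂ + ½ρv₂², so v₂² = v₁² + 2(P₁ − P₂)/ρ.
v₂ = √(4.28² + 2·76600/1000) = √(18.3 + 153) = 13.1 m/s.

v₂ = 13.1 m/s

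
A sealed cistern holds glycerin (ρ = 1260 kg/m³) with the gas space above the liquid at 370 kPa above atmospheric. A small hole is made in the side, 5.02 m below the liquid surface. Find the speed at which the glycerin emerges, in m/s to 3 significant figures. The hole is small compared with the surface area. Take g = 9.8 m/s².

Take point 1 at the surface (v₁ ≈ 0) and point 2 at the hole (at atmospheric pressure). Bernoulli: P₁ + ρg h = P_atm + ½ρv₂².
With P₁ − P_atm = 370000 Pa, v₂ = √(2gh + 2ΔP/ρ) = √(2·9.8·5.02 + 2·370000/1260) = 26.2 m/s.

v = 26.2 m/s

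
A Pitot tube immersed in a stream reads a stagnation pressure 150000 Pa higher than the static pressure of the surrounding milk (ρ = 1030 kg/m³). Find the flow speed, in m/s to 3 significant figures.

v ≈ 17.1 m/s

At the stagnation point the flow is brought to rest, so Bernoulli gives P_stag − P_static = ½ρv².
v = √(2ΔP/ρ) = √(2·150000/1030) = 17.1 m/s.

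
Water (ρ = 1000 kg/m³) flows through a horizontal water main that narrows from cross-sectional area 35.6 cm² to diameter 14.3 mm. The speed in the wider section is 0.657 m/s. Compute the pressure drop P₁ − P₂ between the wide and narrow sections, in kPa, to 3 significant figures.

106 kPa

The volume flow rate is constant, so v₂ = (A₁/A₂)v₁ = (35.6/1.61)·0.657 = 14.6 m/s.
Bernoulli (h₁ = h₂): P₁ − P₂ = ½ρ(v₂² − v₁²).
P₁ − P₂ = ½·1000·(14.6² − 0.657²) = ½·1000·212 = 106000 Pa.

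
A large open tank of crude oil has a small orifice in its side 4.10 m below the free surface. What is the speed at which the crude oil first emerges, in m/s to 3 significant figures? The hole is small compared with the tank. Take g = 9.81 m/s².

v ≈ 8.97 m/s

With the surface at rest and both surface and jet at atmospheric pressure, Bernoulli gives ρg h = ½ρv², so v = √(2gh) = √(2·9.81·4.10) = 8.97 m/s.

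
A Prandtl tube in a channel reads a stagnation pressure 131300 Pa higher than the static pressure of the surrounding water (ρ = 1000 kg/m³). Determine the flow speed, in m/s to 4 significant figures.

v ≈ 16.20 m/s

Bernoulli between the free stream and the stagnation point: ½ρv² = P_stag − P_static.
v = √(2ΔP/ρ) = √(2·131300/1000) = 16.20 m/s.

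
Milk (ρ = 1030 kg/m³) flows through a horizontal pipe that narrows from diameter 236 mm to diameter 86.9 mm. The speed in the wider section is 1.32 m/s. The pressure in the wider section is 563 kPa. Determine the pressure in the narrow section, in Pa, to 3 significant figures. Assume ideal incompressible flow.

P₂ ≈ 515000 Pa

Mass conservation (A₁v₁ = A₂v₂) gives v₂ = 1.32 × 437/59.3 = 9.74 m/s.
The pipe is horizontal, so Bernoulli reduces to P₁ + ½ρv₁² = P₂ + ½ρv₂².
P₂ = P₁ − ½ρ(v₂² − v₁²) = 563000 − ½·1030·(9.74² − 1.32²) = 563000 − 47900 = 515000 Pa.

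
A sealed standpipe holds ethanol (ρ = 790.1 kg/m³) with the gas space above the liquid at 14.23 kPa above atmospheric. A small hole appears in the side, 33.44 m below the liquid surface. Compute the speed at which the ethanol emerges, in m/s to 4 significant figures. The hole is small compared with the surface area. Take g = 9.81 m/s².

Take point 1 at the surface (v₁ ≈ 0) and point 2 at the hole (at atmospheric pressure). Bernoulli: P₁ + ρg h = P_atm + ½ρv₂².
With P₁ − P_atm = 14230 Pa, v₂ = √(2gh + 2ΔP/ρ) = √(2·9.81·33.44 + 2·14230/790.1) = 26.31 m/s.

v ≈ 26.31 m/s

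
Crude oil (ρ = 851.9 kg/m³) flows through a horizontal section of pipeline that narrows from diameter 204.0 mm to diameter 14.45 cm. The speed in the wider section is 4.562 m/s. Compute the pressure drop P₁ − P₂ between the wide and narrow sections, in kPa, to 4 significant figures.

26.35 kPa

Continuity gives A₁v₁ = A₂v₂, so v₂ = (326.9 cm²)/(164.0 cm²) × 4.562 m/s = 9.092 m/s.
With no height change, Bernoulli's equation is P₁ + ½ρv₁² = P₂ + ½ρv₂².
P₁ − P₂ = ½·851.9·(9.092² − 4.562²) = ½·851.9·61.86 = 26350 Pa.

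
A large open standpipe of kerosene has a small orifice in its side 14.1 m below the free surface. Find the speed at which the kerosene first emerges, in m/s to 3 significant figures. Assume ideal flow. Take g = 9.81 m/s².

Bernoulli from surface to hole (P equal, v_surface ≈ 0): v = √(2gh) = √(2×9.81×14.1) = 16.6 m/s.

v ≈ 16.6 m/s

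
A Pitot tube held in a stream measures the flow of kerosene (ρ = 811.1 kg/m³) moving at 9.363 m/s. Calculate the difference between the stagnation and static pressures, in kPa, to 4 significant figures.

Bernoulli between the free stream and the stagnation point: ½ρv² = P_stag − P_static.
ΔP = ½·811.1·9.363² = 35550 Pa.

ΔP = 35.55 kPa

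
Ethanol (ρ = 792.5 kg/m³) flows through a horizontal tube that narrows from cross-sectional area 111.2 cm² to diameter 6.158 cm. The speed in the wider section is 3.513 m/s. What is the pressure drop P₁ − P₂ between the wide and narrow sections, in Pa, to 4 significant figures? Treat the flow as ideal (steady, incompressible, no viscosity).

ΔP ≈ 63280 Pa

Continuity gives A₁v₁ = A₂v₂, so v₂ = (111.2 cm²)/(29.78 cm²) × 3.513 m/s = 13.12 m/s.
With no height change, Bernoulli's equation is P₁ + ½ρv₁² = P₂ + ½ρv₂².
P₁ − P₂ = ½·792.5·(13.12² − 3.513²) = ½·792.5·159.7 = 63280 Pa.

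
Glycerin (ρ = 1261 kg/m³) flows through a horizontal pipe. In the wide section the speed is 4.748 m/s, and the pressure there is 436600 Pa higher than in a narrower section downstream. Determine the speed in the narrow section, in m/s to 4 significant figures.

With h₁ = h₂, rearranging Bernoulli gives v₂ = √(v₁² + 2ΔP/ρ).
v₂ = √(4.748² + 2·436600/1261) = √(22.54 + 692.5) = 26.74 m/s.

v₂ ≈ 26.74 m/s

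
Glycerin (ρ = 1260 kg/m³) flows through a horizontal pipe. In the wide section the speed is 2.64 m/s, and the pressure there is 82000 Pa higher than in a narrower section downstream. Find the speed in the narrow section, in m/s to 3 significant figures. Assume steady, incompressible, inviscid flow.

With h₁ = h₂, rearranging Bernoulli gives v₂ = √(v₁² + 2ΔP/ρ).
v₂ = √(2.64² + 2·82000/1260) = √(6.97 + 130) = 11.7 m/s.

v₂ = 11.7 m/s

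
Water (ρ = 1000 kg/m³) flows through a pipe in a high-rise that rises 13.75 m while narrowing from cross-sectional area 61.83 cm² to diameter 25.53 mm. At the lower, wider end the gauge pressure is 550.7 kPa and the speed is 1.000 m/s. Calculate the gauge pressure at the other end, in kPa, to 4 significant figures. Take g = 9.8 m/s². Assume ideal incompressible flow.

Continuity gives A₁v₁ = A₂v₂, so v₂ = (61.83 cm²)/(5.119 cm²) × 1.000 m/s = 12.08 m/s.
Bernoulli: P₁ + ½ρv₁² + ρg h₁ = P₂ + ½ρv₂² + ρg h₂, so P₂ = P₁ + ½ρ(v₁² − v₂²) − ρg(h₂ − h₁).
P₂ = 550700 + ½·1000·(1.000² − 12.08²) − 1000·9.8·(+13.75) = 550700 + (-72440) − (134800) = 343500 Pa.

P₂ = 343.5 kPa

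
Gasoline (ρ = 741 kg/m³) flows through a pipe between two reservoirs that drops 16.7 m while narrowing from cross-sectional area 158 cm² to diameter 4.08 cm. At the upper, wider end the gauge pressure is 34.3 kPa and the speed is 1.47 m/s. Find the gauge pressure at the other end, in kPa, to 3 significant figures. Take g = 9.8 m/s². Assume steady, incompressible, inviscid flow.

P₂ ≈ 39.4 kPa

The volume flow rate is constant, so v₂ = (A₁/A₂)v₁ = (158/13.1)·1.47 = 17.8 m/s.
Bernoulli: P₁ + ½ρv₁² + ρg h₁ = P₂ + ½ρv₂² + ρg h₂, so P₂ = P₁ + ½ρ(v₁² − v₂²) − ρg(h₂ − h₁).
P₂ = 34300 + ½·741·(1.47² − 17.8²) − 741·9.8·(−16.7) = 34300 + (-116000) − (-121000) = 39400 Pa.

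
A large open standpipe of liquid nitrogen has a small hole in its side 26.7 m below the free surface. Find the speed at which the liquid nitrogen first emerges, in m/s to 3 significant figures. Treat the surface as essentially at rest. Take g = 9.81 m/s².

22.9 m/s

The surface is effectively still and both ends are open, so ½v² = gh and v = √(2·9.81·26.7) = 22.9 m/s.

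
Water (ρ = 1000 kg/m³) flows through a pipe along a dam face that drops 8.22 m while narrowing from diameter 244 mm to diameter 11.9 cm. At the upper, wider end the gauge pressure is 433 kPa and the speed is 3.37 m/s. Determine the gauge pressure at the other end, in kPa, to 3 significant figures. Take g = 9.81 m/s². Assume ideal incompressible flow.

419 kPa

The volume flow rate is constant, so v₂ = (A₁/A₂)v₁ = (468/111)·3.37 = 14.2 m/s.
Energy conservation along the streamline gives P₂ = P₁ − ½ρ(v₂² − v₁²) − ρg(h₂ − h₁).
P₂ = 433000 + ½·1000·(3.37² − 14.2²) − 1000·9.81·(−8.22) = 433000 + (-94700) − (-80600) = 419000 Pa.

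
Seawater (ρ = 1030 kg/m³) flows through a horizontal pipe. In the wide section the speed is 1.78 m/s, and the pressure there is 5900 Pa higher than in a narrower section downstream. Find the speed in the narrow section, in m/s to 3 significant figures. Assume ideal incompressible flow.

v₂ ≈ 3.82 m/s

Horizontal Bernoulli: P₁ + ½ρv₁² = P₂ + ½ρv₂², so v₂² = v₁² + 2(P₁ − P₂)/ρ.
v₂ = √(1.78² + 2·5900/1030) = √(3.17 + 11.5) = 3.82 m/s.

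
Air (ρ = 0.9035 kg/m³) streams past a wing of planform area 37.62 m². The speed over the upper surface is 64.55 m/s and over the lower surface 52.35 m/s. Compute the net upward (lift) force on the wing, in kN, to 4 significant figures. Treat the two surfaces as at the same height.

24.24 kN

With equal heights on the two surfaces, Bernoulli gives P_lower − P_upper = ½ρ(v_upper² − v_lower²).
ΔP = ½·0.9035·(64.55² − 52.35²) = 644.3 Pa.
Lift = ΔP · A = 644.3 × 37.62 = 24240 N.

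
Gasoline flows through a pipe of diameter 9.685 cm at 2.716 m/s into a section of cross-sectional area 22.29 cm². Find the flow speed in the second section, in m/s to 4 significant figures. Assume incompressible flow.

The volume flow rate is constant, so v₂ = (A₁/A₂)v₁ = (73.67/22.29)·2.716 = 8.977 m/s.

8.977 m/s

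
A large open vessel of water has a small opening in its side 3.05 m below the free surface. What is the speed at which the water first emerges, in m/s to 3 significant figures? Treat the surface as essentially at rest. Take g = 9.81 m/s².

Bernoulli from surface to hole (P equal, v_surface ≈ 0): v = √(2gh) = √(2×9.81×3.05) = 7.74 m/s.

v = 7.74 m/s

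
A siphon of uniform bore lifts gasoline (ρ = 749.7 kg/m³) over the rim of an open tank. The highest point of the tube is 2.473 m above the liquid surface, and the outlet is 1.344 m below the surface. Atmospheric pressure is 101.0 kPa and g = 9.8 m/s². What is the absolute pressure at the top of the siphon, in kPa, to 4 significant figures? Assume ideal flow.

P_top ≈ 72.96 kPa

The outlet speed comes from Torricelli: v = √(2g·1.344) = 5.132 m/s.
Continuity keeps v the same throughout the tube; from surface to crest, P_atm + 0 = P_top + ½ρv² + ρg·h_top.
P_top = 101000 − ½·749.7·5.132² − 749.7·9.8·2.473 = 72960 Pa.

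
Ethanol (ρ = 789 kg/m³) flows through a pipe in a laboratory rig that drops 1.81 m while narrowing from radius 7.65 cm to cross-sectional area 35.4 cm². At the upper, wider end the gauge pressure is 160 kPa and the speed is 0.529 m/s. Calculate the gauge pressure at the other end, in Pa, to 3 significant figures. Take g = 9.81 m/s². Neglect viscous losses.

P₂ ≈ 171000 Pa

Continuity gives A₁v₁ = A₂v₂, so v₂ = (184 cm²)/(35.4 cm²) × 0.529 m/s = 2.75 m/s.
Energy conservation along the streamline gives P₂ = P₁ − ½ρ(v₂² − v₁²) − ρg(h₂ − h₁).
P₂ = 160000 + ½·789·(0.529² − 2.75²) − 789·9.81·(−1.81) = 160000 + (-2870) − (-14000) = 171000 Pa.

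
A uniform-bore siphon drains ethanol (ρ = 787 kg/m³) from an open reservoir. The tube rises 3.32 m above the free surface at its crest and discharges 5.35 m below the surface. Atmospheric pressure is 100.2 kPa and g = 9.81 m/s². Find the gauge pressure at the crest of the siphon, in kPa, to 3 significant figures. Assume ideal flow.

P_gauge ≈ -66.9 kPa

Bernoulli surface→outlet gives ½v² = g·h_out, so v = √(2·9.81·5.35) = 10.2 m/s.
Continuity keeps v the same throughout the tube; from surface to crest, P_atm + 0 = P_top + ½ρv² + ρg·h_top.
P_top = 100200 − ½·787·10.2² − 787·9.81·3.32 = 33300 Pa. So P_gauge = P_top − P_atm = -66900 Pa.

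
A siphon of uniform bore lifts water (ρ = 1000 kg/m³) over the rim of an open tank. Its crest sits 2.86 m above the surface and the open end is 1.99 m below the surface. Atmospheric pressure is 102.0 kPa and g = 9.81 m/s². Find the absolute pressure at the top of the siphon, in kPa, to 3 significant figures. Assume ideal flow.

54.4 kPa

Bernoulli surface→outlet gives ½v² = g·h_out, so v = √(2·9.81·1.99) = 6.25 m/s.
Continuity keeps v the same throughout the tube; from surface to crest, P_atm + 0 = P_top + ½ρv² + ρg·h_top.
P_top = 102000 − ½·1000·6.25² − 1000·9.81·2.86 = 54400 Pa.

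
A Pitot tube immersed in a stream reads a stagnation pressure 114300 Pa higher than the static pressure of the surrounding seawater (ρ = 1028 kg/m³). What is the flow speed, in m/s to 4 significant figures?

14.91 m/s

At the stagnation point the flow is brought to rest, so Bernoulli gives P_stag − P_static = ½ρv².
v = √(2ΔP/ρ) = √(2·114300/1028) = 14.91 m/s.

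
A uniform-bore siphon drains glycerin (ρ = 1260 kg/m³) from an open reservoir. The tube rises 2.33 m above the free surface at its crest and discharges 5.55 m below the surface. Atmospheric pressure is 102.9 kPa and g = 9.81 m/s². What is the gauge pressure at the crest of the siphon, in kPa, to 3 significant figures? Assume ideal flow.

The outlet speed comes from Torricelli: v = √(2g·5.55) = 10.4 m/s.
Continuity keeps v the same throughout the tube; from surface to crest, P_atm + 0 = P_top + ½ρv² + ρg·h_top.
P_top = 102900 − ½·1260·10.4² − 1260·9.81·2.33 = 5500 Pa. So P_gauge = P_top − P_atm = -97400 Pa.

P_gauge = -97.4 kPa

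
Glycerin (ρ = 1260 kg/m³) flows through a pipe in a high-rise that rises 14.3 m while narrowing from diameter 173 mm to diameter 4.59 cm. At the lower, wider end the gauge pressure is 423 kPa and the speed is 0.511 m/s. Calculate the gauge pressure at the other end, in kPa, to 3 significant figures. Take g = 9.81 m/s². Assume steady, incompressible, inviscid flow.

Mass conservation (A₁v₁ = A₂v₂) gives v₂ = 0.511 × 235/16.5 = 7.26 m/s.
Applying Bernoulli between the two ends and solving for P₂: P₂ = P₁ + ½ρ(v₁² − v₂²) − ρgΔh.
P₂ = 423000 + ½·1260·(0.511² − 7.26²) − 1260·9.81·(+14.3) = 423000 + (-33000) − (177000) = 213000 Pa.

P₂ ≈ 213 kPa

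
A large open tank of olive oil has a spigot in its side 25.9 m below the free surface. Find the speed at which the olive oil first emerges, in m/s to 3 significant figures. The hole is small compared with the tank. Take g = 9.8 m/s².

v ≈ 22.5 m/s

The surface is effectively still and both ends are open, so ½v² = gh and v = √(2·9.8·25.9) = 22.5 m/s.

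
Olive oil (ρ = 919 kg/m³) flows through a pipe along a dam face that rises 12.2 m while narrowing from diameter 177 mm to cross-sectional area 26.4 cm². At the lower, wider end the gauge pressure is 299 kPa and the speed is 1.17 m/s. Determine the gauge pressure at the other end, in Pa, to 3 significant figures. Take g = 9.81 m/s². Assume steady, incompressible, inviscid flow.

P₂ ≈ 135000 Pa

Mass conservation (A₁v₁ = A₂v₂) gives v₂ = 1.17 × 246/26.4 = 10.9 m/s.
Energy conservation along the streamline gives P₂ = P₁ − ½ρ(v₂² − v₁²) − ρg(h₂ − h₁).
P₂ = 299000 + ½·919·(1.17² − 10.9²) − 919·9.81·(+12.2) = 299000 + (-54000) − (110000) = 135000 Pa.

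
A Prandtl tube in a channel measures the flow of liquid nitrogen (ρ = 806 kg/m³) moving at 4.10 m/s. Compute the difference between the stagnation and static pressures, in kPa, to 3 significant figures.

6.77 kPa

Bernoulli between the free stream and the stagnation point: ½ρv² = P_stag − P_static.
ΔP = ½·806·4.10² = 6770 Pa.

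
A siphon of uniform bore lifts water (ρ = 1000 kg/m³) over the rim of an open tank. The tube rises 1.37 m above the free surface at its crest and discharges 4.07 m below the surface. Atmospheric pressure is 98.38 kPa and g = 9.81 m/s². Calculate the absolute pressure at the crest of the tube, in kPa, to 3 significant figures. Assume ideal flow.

45.0 kPa

From the surface to the outlet (both open to atmosphere, surface at rest): v = √(2g·h_out) = √(2·9.81·4.07) = 8.94 m/s.
The bore is uniform, so the speed at the crest is the same v. Bernoulli surface→crest: P_atm = P_top + ½ρv² + ρg·h_top.
P_top = 98380 − ½·1000·8.94² − 1000·9.81·1.37 = 45000 Pa.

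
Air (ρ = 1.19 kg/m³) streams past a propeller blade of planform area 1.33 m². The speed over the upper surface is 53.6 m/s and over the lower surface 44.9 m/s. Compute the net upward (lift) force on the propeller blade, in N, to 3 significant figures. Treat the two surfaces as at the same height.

The faster flow above has the lower pressure; Bernoulli (same height) gives ΔP = ½ρ(v_up² − v_low²).
ΔP = ½·1.19·(53.6² − 44.9²) = 510 Pa.
Lift = ΔP · A = 510 × 1.33 = 678 N.

F ≈ 678 N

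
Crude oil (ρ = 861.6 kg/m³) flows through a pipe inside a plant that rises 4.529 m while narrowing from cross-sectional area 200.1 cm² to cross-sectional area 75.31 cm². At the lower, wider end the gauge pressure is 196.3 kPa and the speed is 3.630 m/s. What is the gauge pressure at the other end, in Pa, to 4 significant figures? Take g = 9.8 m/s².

P₂ ≈ 123700 Pa

The volume flow rate is constant, so v₂ = (A₁/A₂)v₁ = (200.1/75.31)·3.630 = 9.645 m/s.
Energy conservation along the streamline gives P₂ = P₁ − ½ρ(v₂² − v₁²) − ρg(h₂ − h₁).
P₂ = 196300 + ½·861.6·(3.630² − 9.645²) − 861.6·9.8·(+4.529) = 196300 + (-34400) − (38240) = 123700 Pa.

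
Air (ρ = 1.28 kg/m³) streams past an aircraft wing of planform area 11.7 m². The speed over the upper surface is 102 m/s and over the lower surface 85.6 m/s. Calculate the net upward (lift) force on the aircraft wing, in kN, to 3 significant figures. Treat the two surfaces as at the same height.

23.0 kN

The faster flow above has the lower pressure; Bernoulli (same height) gives ΔP = ½ρ(v_up² − v_low²).
ΔP = ½·1.28·(102² − 85.6²) = 1970 Pa.
Lift = ΔP · A = 1970 × 11.7 = 23000 N.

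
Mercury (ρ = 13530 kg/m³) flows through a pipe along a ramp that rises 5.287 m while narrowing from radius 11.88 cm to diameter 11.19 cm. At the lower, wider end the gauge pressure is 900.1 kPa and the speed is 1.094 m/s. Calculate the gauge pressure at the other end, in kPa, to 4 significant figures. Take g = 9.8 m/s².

P₂ = 42.60 kPa

Continuity gives A₁v₁ = A₂v₂, so v₂ = (443.4 cm²)/(98.34 cm²) × 1.094 m/s = 4.932 m/s.
Energy conservation along the streamline gives P₂ = P₁ − ½ρ(v₂² − v₁²) − ρg(h₂ − h₁).
P₂ = 900100 + ½·13530·(1.094² − 4.932²) − 13530·9.8·(+5.287) = 900100 + (-156500) − (701000) = 42600 Pa.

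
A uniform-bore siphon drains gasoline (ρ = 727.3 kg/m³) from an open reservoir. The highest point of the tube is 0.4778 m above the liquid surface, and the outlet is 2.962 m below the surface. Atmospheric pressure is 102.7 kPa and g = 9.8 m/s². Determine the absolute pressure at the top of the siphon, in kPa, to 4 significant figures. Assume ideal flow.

The outlet speed comes from Torricelli: v = √(2g·2.962) = 7.619 m/s.
With constant cross-section the crest speed equals v; applying Bernoulli from the surface up to the crest, P_top = P_atm − ½ρv² − ρg·h_top.
P_top = 102700 − ½·727.3·7.619² − 727.3·9.8·0.4778 = 78180 Pa.

78.18 kPa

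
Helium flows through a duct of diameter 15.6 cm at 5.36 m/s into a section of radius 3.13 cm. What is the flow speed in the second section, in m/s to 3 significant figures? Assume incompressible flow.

v₂ ≈ 33.3 m/s

Mass conservation (A₁v₁ = A₂v₂) gives v₂ = 5.36 × 191/30.8 = 33.3 m/s.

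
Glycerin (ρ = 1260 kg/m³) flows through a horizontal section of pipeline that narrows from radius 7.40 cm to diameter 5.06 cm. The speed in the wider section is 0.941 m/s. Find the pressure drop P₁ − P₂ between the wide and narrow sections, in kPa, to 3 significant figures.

ΔP ≈ 40.3 kPa

Continuity gives A₁v₁ = A₂v₂, so v₂ = (172 cm²)/(20.1 cm²) × 0.941 m/s = 8.05 m/s.
Along the horizontal streamline, P + ½ρv² is constant.
P₁ − P₂ = ½·1260·(8.05² − 0.941²) = ½·1260·63.9 = 40300 Pa.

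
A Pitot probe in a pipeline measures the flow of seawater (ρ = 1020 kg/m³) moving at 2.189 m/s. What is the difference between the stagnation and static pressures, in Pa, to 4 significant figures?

ΔP ≈ 2444 Pa

At the stagnation point the flow is brought to rest, so Bernoulli gives P_stag − P_static = ½ρv².
ΔP = ½·1020·2.189² = 2444 Pa.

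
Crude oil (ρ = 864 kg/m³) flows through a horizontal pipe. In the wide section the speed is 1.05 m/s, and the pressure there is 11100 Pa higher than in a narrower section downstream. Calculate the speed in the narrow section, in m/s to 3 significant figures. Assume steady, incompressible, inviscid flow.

v₂ = 5.18 m/s

Horizontal Bernoulli: P₁ + ½ρv₁² = P₂ + ½ρv₂², so v₂² = v₁² + 2(P₁ − P₂)/ρ.
v₂ = √(1.05² + 2·11100/864) = √(1.10 + 25.7) = 5.18 m/s.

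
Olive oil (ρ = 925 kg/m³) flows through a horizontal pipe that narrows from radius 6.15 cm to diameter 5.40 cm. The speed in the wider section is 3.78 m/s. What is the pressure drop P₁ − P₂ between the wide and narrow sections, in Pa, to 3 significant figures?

ΔP ≈ 171000 Pa

Mass conservation (A₁v₁ = A₂v₂) gives v₂ = 3.78 × 119/22.9 = 19.6 m/s.
With no height change, Bernoulli's equation is P₁ + ½ρv₁² = P₂ + ½ρv₂².
P₁ − P₂ = ½·925·(19.6² − 3.78²) = ½·925·370 = 171000 Pa.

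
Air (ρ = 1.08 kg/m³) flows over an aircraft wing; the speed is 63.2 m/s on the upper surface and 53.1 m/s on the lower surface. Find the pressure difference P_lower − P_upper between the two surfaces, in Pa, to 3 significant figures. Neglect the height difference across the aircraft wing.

The pressure is lower where the speed is higher: ΔP = ½ρ(v_up² − v_low²).
ΔP = ½·1.08·(63.2² − 53.1²) = 634 Pa.

ΔP = 634 Pa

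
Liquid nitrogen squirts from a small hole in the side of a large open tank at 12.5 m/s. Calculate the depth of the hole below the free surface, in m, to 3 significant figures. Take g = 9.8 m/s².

For a small hole in a large open tank, ½v² = gh, giving h = v²/(2g).
h = 12.5²/(2·9.8) = 156/19.60 = 7.97 m.

h ≈ 7.97 m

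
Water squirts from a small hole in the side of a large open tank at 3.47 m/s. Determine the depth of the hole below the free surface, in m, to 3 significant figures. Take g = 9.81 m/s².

Torricelli: v = √(2gh), so h = v²/(2g).
h = 3.47²/(2·9.81) = 12.0/19.62 = 0.614 m.

h ≈ 0.614 m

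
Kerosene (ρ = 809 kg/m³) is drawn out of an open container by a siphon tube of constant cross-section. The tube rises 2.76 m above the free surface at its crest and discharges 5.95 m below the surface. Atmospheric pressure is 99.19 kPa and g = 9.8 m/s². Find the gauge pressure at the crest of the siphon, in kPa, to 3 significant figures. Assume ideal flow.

Bernoulli surface→outlet gives ½v² = g·h_out, so v = √(2·9.8·5.95) = 10.8 m/s.
The bore is uniform, so the speed at the crest is the same v. Bernoulli surface→crest: P_atm = P_top + ½ρv² + ρg·h_top.
P_top = 99190 − ½·809·10.8² − 809·9.8·2.76 = 30100 Pa. So P_gauge = P_top − P_atm = -69100 Pa.

P_gauge = -69.1 kPa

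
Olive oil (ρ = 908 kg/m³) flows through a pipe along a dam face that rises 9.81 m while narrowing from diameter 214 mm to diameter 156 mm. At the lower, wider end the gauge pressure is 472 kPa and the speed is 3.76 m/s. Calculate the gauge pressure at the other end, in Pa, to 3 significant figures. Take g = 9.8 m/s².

P₂ = 368000 Pa

By continuity, v₂ = v₁·A₁/A₂ = 3.76·(360/191) = 7.08 m/s.
Bernoulli: P₁ + ½ρv₁² + ρg h₁ = P₂ + ½ρv₂² + ρg h₂, so P₂ = P₁ + ½ρ(v₁² − v₂²) − ρg(h₂ − h₁).
P₂ = 472000 + ½·908·(3.76² − 7.08²) − 908·9.8·(+9.81) = 472000 + (-16300) − (87300) = 368000 Pa.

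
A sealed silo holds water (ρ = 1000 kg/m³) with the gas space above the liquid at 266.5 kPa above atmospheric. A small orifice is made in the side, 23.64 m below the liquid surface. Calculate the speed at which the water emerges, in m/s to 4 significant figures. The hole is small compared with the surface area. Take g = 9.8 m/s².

Take point 1 at the surface (v₁ ≈ 0) and point 2 at the hole (at atmospheric pressure). Bernoulli: P₁ + ρg h = P_atm + ½ρv₂².
With P₁ − P_atm = 266500 Pa, v₂ = √(2gh + 2ΔP/ρ) = √(2·9.8·23.64 + 2·266500/1000) = 31.56 m/s.

31.56 m/s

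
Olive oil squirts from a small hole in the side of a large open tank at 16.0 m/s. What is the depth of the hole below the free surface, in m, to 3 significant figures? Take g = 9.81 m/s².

h = 13.0 m

Inverting v = √(2gh) gives h = v² / 2g.
h = 16.0²/(2·9.81) = 256/19.62 = 13.0 m.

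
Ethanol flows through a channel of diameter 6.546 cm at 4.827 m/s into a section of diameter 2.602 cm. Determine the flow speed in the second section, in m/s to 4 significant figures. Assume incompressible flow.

Mass conservation (A₁v₁ = A₂v₂) gives v₂ = 4.827 × 33.65/5.317 = 30.55 m/s.

v₂ = 30.55 m/s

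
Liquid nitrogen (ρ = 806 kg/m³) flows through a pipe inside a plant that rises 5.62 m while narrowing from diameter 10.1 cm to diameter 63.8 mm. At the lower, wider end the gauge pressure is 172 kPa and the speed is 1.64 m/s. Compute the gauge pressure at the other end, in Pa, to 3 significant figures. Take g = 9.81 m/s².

P₂ ≈ 122000 Pa

Mass conservation (A₁v₁ = A₂v₂) gives v₂ = 1.64 × 80.1/32.0 = 4.11 m/s.
Applying Bernoulli between the two ends and solving for P₂: P₂ = P₁ + ½ρ(v₁² − v₂²) − ρgΔh.
P₂ = 172000 + ½·806·(1.64² − 4.11²) − 806·9.81·(+5.62) = 172000 + (-5720) − (44400) = 122000 Pa.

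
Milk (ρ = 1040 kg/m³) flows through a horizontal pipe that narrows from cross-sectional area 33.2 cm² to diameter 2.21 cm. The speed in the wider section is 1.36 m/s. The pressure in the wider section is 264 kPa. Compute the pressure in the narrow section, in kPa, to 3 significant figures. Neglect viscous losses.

P₂ = 193 kPa

By continuity, v₂ = v₁·A₁/A₂ = 1.36·(33.2/3.84) = 11.8 m/s.
Along the horizontal streamline, P + ½ρv² is constant.
P₂ = P₁ − ½ρ(v₂² − v₁²) = 264000 − ½·1040·(11.8² − 1.36²) = 264000 − 71100 = 193000 Pa.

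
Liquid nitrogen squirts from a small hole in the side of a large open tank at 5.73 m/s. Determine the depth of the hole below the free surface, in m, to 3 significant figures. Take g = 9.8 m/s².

h ≈ 1.68 m

Torricelli: v = √(2gh), so h = v²/(2g).
h = 5.73²/(2·9.8) = 32.8/19.60 = 1.68 m.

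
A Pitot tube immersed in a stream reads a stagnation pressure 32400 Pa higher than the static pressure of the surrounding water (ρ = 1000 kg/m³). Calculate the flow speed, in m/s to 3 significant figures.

The dynamic pressure equals the rise in static pressure at the stagnation point: ΔP = ½ρv².
v = √(2ΔP/ρ) = √(2·32400/1000) = 8.05 m/s.

8.05 m/s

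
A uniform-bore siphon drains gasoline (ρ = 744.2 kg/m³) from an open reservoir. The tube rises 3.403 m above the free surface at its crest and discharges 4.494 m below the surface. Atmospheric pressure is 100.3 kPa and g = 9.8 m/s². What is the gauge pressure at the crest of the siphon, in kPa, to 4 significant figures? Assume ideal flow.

The outlet speed comes from Torricelli: v = √(2g·4.494) = 9.385 m/s.
Continuity keeps v the same throughout the tube; from surface to crest, P_atm + 0 = P_top + ½ρv² + ρg·h_top.
P_top = 100300 − ½·744.2·9.385² − 744.2·9.8·3.403 = 42710 Pa. So P_gauge = P_top − P_atm = -57590 Pa.

P_gauge ≈ -57.59 kPa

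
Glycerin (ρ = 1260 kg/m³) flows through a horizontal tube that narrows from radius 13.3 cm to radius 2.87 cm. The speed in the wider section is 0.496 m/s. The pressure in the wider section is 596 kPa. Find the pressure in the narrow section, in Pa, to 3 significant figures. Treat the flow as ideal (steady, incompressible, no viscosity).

P₂ ≈ 525000 Pa

The volume flow rate is constant, so v₂ = (A₁/A₂)v₁ = (556/25.9)·0.496 = 10.7 m/s.
With no height change, Bernoulli's equation is P₁ + ½ρv₁² = P₂ + ½ρv₂².
P₂ = P₁ − ½ρ(v₂² − v₁²) = 596000 − ½·1260·(10.7² − 0.496²) = 596000 − 71300 = 525000 Pa.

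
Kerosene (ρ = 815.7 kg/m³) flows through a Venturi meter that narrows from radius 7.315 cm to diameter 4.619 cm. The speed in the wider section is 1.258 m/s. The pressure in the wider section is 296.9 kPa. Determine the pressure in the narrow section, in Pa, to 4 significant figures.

P₂ ≈ 232600 Pa

Continuity gives A₁v₁ = A₂v₂, so v₂ = (168.1 cm²)/(16.76 cm²) × 1.258 m/s = 12.62 m/s.
Bernoulli (h₁ = h₂): P₁ − P₂ = ½ρ(v₂² − v₁²).
P₂ = P₁ − ½ρ(v₂² − v₁²) = 296900 − ½·815.7·(12.62² − 1.258²) = 296900 − 64310 = 232600 Pa.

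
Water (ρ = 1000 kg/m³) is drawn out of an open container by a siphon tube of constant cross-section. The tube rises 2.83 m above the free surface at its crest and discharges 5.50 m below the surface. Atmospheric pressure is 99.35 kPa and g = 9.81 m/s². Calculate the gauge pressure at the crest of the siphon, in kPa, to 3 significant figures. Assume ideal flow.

P_gauge ≈ -81.7 kPa

From the surface to the outlet (both open to atmosphere, surface at rest): v = √(2g·h_out) = √(2·9.81·5.50) = 10.4 m/s.
Continuity keeps v the same throughout the tube; from surface to crest, P_atm + 0 = P_top + ½ρv² + ρg·h_top.
P_top = 99350 − ½·1000·10.4² − 1000·9.81·2.83 = 17600 Pa. So P_gauge = P_top − P_atm = -81700 Pa.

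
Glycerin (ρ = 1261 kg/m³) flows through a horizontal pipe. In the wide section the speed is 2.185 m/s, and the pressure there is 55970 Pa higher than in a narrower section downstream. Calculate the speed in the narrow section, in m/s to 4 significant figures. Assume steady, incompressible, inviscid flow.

v₂ ≈ 9.672 m/s

Horizontal Bernoulli: P₁ + ½ρv₁² = P₂ + ½ρv₂², so v₂² = v₁² + 2(P₁ − P₂)/ρ.
v₂ = √(2.185² + 2·55970/1261) = √(4.774 + 88.77) = 9.672 m/s.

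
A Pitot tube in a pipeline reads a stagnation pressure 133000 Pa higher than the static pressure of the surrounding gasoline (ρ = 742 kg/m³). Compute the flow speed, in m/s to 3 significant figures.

v ≈ 18.9 m/s

The dynamic pressure equals the rise in static pressure at the stagnation point: ΔP = ½ρv².
v = √(2ΔP/ρ) = √(2·133000/742) = 18.9 m/s.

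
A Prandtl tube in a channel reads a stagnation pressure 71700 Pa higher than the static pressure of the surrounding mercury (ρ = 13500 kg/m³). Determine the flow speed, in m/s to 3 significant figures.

3.26 m/s

The dynamic pressure equals the rise in static pressure at the stagnation point: ΔP = ½ρv².
v = √(2ΔP/ρ) = √(2·71700/13500) = 3.26 m/s.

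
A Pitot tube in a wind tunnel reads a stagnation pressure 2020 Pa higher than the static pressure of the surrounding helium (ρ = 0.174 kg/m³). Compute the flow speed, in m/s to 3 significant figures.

The dynamic pressure equals the rise in static pressure at the stagnation point: ΔP = ½ρv².
v = √(2ΔP/ρ) = √(2·2020/0.174) = 152 m/s.

v ≈ 152 m/s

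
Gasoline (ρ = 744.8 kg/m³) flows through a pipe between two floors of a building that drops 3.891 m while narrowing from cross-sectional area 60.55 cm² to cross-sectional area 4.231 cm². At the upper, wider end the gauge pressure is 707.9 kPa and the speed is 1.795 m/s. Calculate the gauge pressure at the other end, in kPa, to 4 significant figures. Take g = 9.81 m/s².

P₂ ≈ 491.8 kPa

Continuity gives A₁v₁ = A₂v₂, so v₂ = (60.55 cm²)/(4.231 cm²) × 1.795 m/s = 25.69 m/s.
Applying Bernoulli between the two ends and solving for P₂: P₂ = P₁ + ½ρ(v₁² − v₂²) − ρgΔh.
P₂ = 707900 + ½·744.8·(1.795² − 25.69²) − 744.8·9.81·(−3.891) = 707900 + (-244500) − (-28430) = 491800 Pa.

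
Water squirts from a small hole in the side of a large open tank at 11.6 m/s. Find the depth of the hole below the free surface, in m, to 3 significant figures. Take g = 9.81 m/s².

For a small hole in a large open tank, ½v² = gh, giving h = v²/(2g).
h = 11.6²/(2·9.81) = 135/19.62 = 6.86 m.

h ≈ 6.86 m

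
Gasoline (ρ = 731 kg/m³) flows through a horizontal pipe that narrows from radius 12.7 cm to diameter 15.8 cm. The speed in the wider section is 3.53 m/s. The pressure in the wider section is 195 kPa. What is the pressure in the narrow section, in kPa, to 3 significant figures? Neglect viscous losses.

The volume flow rate is constant, so v₂ = (A₁/A₂)v₁ = (507/196)·3.53 = 9.12 m/s.
Bernoulli (h₁ = h₂): P₁ − P₂ = ½ρ(v₂² − v₁²).
P₂ = P₁ − ½ρ(v₂² − v₁²) = 195000 − ½·731·(9.12² − 3.53²) = 195000 − 25900 = 169000 Pa.

169 kPa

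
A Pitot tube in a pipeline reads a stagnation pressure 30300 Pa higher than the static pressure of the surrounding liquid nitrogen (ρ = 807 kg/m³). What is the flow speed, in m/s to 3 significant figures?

v = 8.67 m/s

At the stagnation point the flow is brought to rest, so Bernoulli gives P_stag − P_static = ½ρv².
v = √(2ΔP/ρ) = √(2·30300/807) = 8.67 m/s.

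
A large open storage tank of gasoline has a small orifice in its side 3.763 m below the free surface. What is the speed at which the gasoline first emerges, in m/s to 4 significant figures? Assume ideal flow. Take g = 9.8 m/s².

v ≈ 8.588 m/s

Torricelli's result v = √(2gh) gives v = √(2·9.8·3.763) = 8.588 m/s.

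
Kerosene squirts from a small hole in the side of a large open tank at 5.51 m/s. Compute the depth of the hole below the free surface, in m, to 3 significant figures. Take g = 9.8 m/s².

Inverting v = √(2gh) gives h = v² / 2g.
h = 5.51²/(2·9.8) = 30.4/19.60 = 1.55 m.

h ≈ 1.55 m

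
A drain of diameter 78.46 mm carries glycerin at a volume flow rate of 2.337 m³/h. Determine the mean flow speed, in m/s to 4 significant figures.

v = 0.1343 m/s

Q = 2.337 m³/h = 0.0006492 m³/s.
v = Q/A = 0.0006492 / 0.004835 = 0.1343 m/s.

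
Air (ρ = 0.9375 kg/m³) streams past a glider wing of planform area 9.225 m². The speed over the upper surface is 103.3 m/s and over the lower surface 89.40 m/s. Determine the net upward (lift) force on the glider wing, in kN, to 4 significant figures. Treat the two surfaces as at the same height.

F ≈ 11.58 kN

With equal heights on the two surfaces, Bernoulli gives P_lower − P_upper = ½ρ(v_upper² − v_lower²).
ΔP = ½·0.9375·(103.3² − 89.40²) = 1256 Pa.
Lift = ΔP · A = 1256 × 9.225 = 11580 N.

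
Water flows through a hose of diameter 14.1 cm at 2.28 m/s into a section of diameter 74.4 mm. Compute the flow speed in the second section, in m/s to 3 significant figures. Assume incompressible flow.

By continuity, v₂ = v₁·A₁/A₂ = 2.28·(156/43.5) = 8.19 m/s.

v₂ ≈ 8.19 m/s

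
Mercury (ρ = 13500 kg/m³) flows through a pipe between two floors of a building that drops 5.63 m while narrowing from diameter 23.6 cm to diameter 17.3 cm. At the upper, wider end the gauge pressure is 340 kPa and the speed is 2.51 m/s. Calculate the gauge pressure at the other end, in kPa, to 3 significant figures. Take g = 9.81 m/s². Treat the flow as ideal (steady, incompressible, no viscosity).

P₂ = 981 kPa

The volume flow rate is constant, so v₂ = (A₁/A₂)v₁ = (437/235)·2.51 = 4.67 m/s.
Applying Bernoulli between the two ends and solving for P₂: P₂ = P₁ + ½ρ(v₁² − v₂²) − ρgΔh.
P₂ = 340000 + ½·13500·(2.51² − 4.67²) − 13500·9.81·(−5.63) = 340000 + (-105000) − (-746000) = 981000 Pa.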